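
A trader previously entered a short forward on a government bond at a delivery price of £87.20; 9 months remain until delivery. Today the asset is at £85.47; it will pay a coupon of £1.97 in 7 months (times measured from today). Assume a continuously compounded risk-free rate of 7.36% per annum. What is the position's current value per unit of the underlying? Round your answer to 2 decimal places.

-£1.07

PV(remaining coupons) I = 1.97·e^(−0.0736·7/12) = 1.8872
Current forward F = (S − I)·e^(rT) = (85.47 − 1.8872)·e^(0.0736·9/12) = 83.5828 × 1.056752 = 88.3263
Value (long) = (F − K)·e^(−rT) = (88.3263 − 87.20) × 0.946296 = 1.0658
Short position value = −(long value) = -£1.07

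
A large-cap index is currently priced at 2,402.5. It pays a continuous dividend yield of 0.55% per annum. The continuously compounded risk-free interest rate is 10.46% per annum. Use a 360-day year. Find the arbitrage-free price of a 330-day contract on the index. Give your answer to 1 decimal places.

F = S·e^((r − q)T) = 2402.5 · e^((0.1046 − 0.0055) × 330/360)
= 2402.5 · e^0.090842 = 2402.5 × 1.095096
F = 2,631.0

2,631.0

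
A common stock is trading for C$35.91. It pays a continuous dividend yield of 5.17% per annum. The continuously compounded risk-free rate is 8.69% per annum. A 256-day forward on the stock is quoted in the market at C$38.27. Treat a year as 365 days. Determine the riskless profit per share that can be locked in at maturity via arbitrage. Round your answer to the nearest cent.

C$1.46 per share

Fair forward: F* = S·e^(carry·T), with carry = (r − q) = 0.0869 − 0.0517 = 0.0352
F* = 35.91 · e^(0.0352 × 256/365) = 35.91 · e^0.024688 = 35.91 × 1.024995 = C$36.8076
Market C$38.27 > fair C$36.8076: forward overpriced → cash-and-carry (buy spot, short the forward).
At maturity, profit = |F_mkt − F*| = |38.27 − 36.8076| = C$1.46 per share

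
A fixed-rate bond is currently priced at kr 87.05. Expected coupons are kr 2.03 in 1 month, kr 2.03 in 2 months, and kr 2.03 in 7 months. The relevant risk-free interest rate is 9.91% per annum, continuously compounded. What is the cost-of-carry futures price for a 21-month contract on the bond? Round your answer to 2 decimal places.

PV(coupons) I = 2.03·e^(−0.0991·1/12) + 2.03·e^(−0.0991·2/12) + 2.03·e^(−0.0991·7/12)
I = 2.0133 + 1.9967 + 1.9160 = 5.9260
F = (S − I)·e^(rT) = (87.05 − 5.9260) · e^(0.0991·21/12)
= 81.1240 · e^0.173425 = 81.1240 × 1.189371 = kr 96.49

kr 96.49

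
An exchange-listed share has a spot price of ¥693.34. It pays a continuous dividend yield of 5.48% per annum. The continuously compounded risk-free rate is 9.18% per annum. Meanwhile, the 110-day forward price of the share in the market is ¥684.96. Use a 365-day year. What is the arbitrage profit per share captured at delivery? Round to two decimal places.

¥16.15 per share

Fair forward: F* = S·e^(carry·T), with carry = (r − q) = 0.0918 − 0.0548 = 0.0370
F* = 693.34 · e^(0.0370 × 110/365) = 693.34 · e^0.011151 = 693.34 × 1.011213 = ¥701.1144
Market ¥684.96 < fair ¥701.1144: forward underpriced → reverse cash-and-carry (short spot, go long the forward).
At maturity, profit = |F_mkt − F*| = |684.96 − 701.1144| = ¥16.15 per share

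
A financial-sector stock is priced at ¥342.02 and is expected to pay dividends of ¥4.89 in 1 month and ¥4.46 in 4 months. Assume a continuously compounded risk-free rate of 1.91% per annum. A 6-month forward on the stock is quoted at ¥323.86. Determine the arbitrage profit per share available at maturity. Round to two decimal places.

PV(dividends) I = 4.89·e^(−0.0191·1/12) + 4.46·e^(−0.0191·4/12) = 9.3139
Fair forward F* = (S − I)·e^(rT) = (342.02 − 9.3139)·e^0.009550 = 332.7061 × 1.009596 = 335.8987
Market ¥323.86 < fair 335.8987: forward underpriced → reverse cash-and-carry (short the stock, invest proceeds at r, pay the dividends, go long the forward).
Profit at T = |F_mkt − F*| = |323.86 − 335.8987| = ¥12.04 per share

¥12.04 per share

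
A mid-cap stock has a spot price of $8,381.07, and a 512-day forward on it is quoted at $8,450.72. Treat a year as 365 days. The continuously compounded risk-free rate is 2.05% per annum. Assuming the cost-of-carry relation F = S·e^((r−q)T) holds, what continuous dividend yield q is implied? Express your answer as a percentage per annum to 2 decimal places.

From F = S·e^((r−q)T): (r − q) = ln(F/S)/T
ln(8450.72/8381.07) = ln(1.008310) = 0.008276
(r − q) = 0.008276 / (512/365) = 0.005900
q = r − ln(F/S)/T = 0.0205 − 0.005900 = 0.014600
q = 1.46%

1.46%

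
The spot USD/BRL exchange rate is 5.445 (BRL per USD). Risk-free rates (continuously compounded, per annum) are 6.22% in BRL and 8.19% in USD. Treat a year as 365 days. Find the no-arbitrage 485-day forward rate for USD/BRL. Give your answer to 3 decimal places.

F = S·e^((r_BRL − r_USD)T) = 5.445 · e^((0.0622 − 0.0819) × 485/365)
= 5.445 · e^-0.026177 = 5.445 × 0.974163
F = 5.304 BRL per USD

5.304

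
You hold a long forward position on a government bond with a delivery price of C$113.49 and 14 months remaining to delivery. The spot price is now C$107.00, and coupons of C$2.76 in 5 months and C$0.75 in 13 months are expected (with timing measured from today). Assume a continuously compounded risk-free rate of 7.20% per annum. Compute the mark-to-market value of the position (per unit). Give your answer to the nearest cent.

PV(remaining coupons) I = 2.76·e^(−0.0720·5/12) + 0.75·e^(−0.0720·13/12) = 3.3722
Current forward F = (S − I)·e^(rT) = (107.00 − 3.3722)·e^(0.0720·14/12) = 103.6278 × 1.087629 = 112.7086
Value (long) = (F − K)·e^(−rT) = (112.7086 − 113.49) × 0.919431 = -0.7184
Value = -C$0.72

-C$0.72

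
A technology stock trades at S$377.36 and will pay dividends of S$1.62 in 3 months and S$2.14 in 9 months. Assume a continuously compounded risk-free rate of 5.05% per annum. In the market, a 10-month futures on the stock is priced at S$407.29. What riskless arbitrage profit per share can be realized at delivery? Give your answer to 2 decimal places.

S$17.53 per share

PV(dividends) I = 1.62·e^(−0.0505·3/12) + 2.14·e^(−0.0505·9/12) = 3.6601
Fair futures F* = (S − I)·e^(rT) = (377.36 − 3.6601)·e^0.042083 = 373.6999 × 1.042981 = 389.7619
Market S$407.29 > fair 389.7619: forward overpriced → cash-and-carry (borrow at r, buy the stock and collect the dividends, short the forward).
Profit at T = |F_mkt − F*| = |407.29 − 389.7619| = S$17.53 per share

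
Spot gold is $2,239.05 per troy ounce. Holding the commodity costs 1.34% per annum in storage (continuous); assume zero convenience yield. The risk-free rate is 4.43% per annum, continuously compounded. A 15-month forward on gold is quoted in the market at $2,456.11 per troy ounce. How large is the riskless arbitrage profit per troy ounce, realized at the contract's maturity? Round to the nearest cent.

Fair forward: F* = S·e^(carry·T), with carry = (r + u) = 0.0443 + 0.0134 = 0.0577
F* = 2239.05 · e^(0.0577 × 15/12) = 2239.05 · e^0.07212500 = 2239.05 × 1.07478968 = $2406.5078
Market $2456.11 > fair $2406.5078: forward overpriced → cash-and-carry (buy spot, short the forward).
At maturity, profit = |F_mkt − F*| = |2456.11 − 2406.5078| = $49.60 per troy ounce

$49.60 per troy ounce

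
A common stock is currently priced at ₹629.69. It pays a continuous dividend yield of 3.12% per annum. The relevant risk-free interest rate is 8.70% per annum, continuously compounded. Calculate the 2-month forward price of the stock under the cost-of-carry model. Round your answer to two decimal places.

₹635.57

F = S·e^((r − q)T) = 629.69 · e^((0.0870 − 0.0312) × 2/12)
= 629.69 · e^0.009300 = 629.69 × 1.009343
F = ₹635.57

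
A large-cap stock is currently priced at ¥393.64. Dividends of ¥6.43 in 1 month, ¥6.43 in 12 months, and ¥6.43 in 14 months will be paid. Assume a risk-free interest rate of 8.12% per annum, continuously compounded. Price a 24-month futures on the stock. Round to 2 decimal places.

PV(dividends) I = 6.43·e^(−0.0812·1/12) + 6.43·e^(−0.0812·12/12) + 6.43·e^(−0.0812·14/12)
I = 6.3866 + 5.9285 + 5.8488 = 18.1639
F = (S − I)·e^(rT) = (393.64 − 18.1639) · e^(0.0812·24/12)
= 375.4761 · e^0.162400 = 375.4761 × 1.176331 = ¥441.68

¥441.68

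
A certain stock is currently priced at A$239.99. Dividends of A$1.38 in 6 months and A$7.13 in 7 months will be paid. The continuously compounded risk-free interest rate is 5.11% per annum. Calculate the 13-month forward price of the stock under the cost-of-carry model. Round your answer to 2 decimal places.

A$244.91

PV(dividends) I = 1.38·e^(−0.0511·6/12) + 7.13·e^(−0.0511·7/12)
I = 1.3452 + 6.9206 = 8.2658
F = (S − I)·e^(rT) = (239.99 − 8.2658) · e^(0.0511·13/12)
= 231.7242 · e^0.055358 = 231.7242 × 1.056919 = A$244.91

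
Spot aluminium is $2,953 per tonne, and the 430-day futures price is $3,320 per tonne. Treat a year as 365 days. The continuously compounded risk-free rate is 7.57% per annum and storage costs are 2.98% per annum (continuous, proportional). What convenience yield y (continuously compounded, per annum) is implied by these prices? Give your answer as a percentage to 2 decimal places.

0.61%

F = S·e^((r+u−y)T) ⇒ (r+u−y) = ln(F/S)/T
ln(3320/2953) = 0.117143; /T ⇒ 0.099435
y = r + u − ln(F/S)/T = 0.0757 + 0.0298 − 0.099435 = 0.006065
y = 0.61%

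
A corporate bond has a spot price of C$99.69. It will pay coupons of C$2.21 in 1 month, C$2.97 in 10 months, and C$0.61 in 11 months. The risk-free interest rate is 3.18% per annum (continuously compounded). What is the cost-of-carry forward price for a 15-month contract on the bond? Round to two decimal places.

C$97.81

PV(coupons) I = 2.21·e^(−0.0318·1/12) + 2.97·e^(−0.0318·10/12) + 0.61·e^(−0.0318·11/12)
I = 2.2042 + 2.8923 + 0.5925 = 5.6890
F = (S − I)·e^(rT) = (99.69 − 5.6890) · e^(0.0318·15/12)
= 94.0010 · e^0.039750 = 94.0010 × 1.040551 = C$97.81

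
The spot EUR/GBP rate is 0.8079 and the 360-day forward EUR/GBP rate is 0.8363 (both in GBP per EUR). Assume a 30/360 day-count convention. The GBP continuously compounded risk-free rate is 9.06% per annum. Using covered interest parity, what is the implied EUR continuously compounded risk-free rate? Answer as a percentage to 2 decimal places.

5.61%

F = S·e^((r_GBP − r_EUR)T) ⇒ r_EUR = r_GBP − ln(F/S)/T
ln(0.8363/0.8079) = 0.034549; /(360/360) = 0.034549
r_EUR = 0.0906 − 0.034549 = 0.056051
r_EUR = 5.61%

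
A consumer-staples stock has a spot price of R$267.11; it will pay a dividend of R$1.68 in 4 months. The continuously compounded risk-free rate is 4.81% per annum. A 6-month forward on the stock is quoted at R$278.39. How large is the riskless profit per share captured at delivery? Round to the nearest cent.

PV(dividends) I = 1.68·e^(−0.0481·4/12) = 1.6533
Fair forward F* = (S − I)·e^(rT) = (267.11 − 1.6533)·e^0.024050 = 265.4567 × 1.024342 = 271.9184
Market R$278.39 > fair 271.9184: forward overpriced → cash-and-carry (borrow at r, buy the stock and collect the dividends, short the forward).
Profit at T = |F_mkt − F*| = |278.39 − 271.9184| = R$6.47 per share

R$6.47 per share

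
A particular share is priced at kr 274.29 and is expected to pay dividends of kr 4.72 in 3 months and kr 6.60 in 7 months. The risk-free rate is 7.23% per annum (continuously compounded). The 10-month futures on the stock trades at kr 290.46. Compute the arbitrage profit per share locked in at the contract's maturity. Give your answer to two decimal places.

PV(dividends) I = 4.72·e^(−0.0723·3/12) + 6.60·e^(−0.0723·7/12) = 10.9629
Fair futures F* = (S − I)·e^(rT) = (274.29 − 10.9629)·e^0.060250 = 263.3271 × 1.062102 = 279.6802
Market kr 290.46 > fair 279.6802: forward overpriced → cash-and-carry (borrow at r, buy the stock and collect the dividends, short the forward).
Profit at T = |F_mkt − F*| = |290.46 − 279.6802| = kr 10.78 per share

kr 10.78 per share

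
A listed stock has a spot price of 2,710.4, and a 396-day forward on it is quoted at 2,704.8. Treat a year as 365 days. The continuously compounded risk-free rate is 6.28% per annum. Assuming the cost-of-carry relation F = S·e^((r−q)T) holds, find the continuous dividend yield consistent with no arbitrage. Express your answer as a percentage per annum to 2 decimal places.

6.47%

From F = S·e^((r−q)T): (r − q) = ln(F/S)/T
ln(2704.8/2710.4) = ln(0.997934) = -0.002068
(r − q) = -0.002068 / (396/365) = -0.001906
q = r − ln(F/S)/T = 0.0628 + 0.001906 = 0.064706
q = 6.47%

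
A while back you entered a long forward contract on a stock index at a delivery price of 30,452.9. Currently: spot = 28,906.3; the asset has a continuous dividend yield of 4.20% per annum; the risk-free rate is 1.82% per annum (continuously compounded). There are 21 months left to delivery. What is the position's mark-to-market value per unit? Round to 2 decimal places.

Current fair forward for the remaining 21 months: F = S·e^((r − q)·T), (r − q) = 0.0182 − 0.0420 = -0.0238
F = 28906.3 · e^(-0.0238 × 21/12) = 28906.3 × 0.95920544 = 27727.0802
Value of long forward = (F − K)·e^(−rT) = (27727.0802 − 30452.9) · e^(−0.0182·21/12)
= -2725.8198 × 0.96865187 = -2640.37

-2640.37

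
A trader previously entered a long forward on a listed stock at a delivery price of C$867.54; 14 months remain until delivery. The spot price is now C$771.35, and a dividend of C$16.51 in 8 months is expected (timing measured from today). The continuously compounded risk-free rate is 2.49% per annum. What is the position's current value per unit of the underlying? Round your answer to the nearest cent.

-C$87.59

PV(remaining dividends) I = 16.51·e^(−0.0249·8/12) = 16.2382
Current forward F = (S − I)·e^(rT) = (771.35 − 16.2382)·e^(0.0249·14/12) = 755.1118 × 1.029476 = 777.3695
Value (long) = (F − K)·e^(−rT) = (777.3695 − 867.54) × 0.971368 = -87.5887
Value = -C$87.59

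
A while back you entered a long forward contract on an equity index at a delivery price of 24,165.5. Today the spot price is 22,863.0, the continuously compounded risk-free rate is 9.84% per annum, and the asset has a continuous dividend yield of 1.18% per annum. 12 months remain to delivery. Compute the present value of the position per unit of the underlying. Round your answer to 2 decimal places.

693.94

Current fair forward for the remaining 12 months: F = S·e^((r − q)·T), (r − q) = 0.0984 − 0.0118 = 0.0866
F = 22863.0 · e^(0.0866 × 12/12) = 22863.0 × 1.09046041 = 24931.1964
Value of long forward = (F − K)·e^(−rT) = (24931.1964 − 24165.5) · e^(−0.0984·12/12)
= 765.6964 × 0.90628632 = 693.94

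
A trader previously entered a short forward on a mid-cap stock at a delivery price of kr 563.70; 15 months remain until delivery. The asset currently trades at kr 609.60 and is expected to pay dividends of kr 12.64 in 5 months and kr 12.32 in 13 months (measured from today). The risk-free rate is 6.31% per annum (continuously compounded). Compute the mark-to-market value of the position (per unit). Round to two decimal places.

PV(remaining dividends) I = 12.64·e^(−0.0631·5/12) + 12.32·e^(−0.0631·13/12) = 23.8180
Current forward F = (S − I)·e^(rT) = (609.60 − 23.8180)·e^(0.0631·15/12) = 585.7820 × 1.082069 = 633.8565
Value (long) = (F − K)·e^(−rT) = (633.8565 − 563.70) × 0.924155 = 64.8355
Short position value = −(long value) = -kr 64.84

-kr 64.84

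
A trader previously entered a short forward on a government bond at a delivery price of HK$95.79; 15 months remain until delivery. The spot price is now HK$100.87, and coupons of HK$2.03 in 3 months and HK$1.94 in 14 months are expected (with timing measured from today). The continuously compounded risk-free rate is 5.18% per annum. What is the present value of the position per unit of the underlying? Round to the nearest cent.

PV(remaining coupons) I = 2.03·e^(−0.0518·3/12) + 1.94·e^(−0.0518·14/12) = 3.8301
Current forward F = (S − I)·e^(rT) = (100.87 − 3.8301)·e^(0.0518·15/12) = 97.0399 × 1.066892 = 103.5311
Value (long) = (F − K)·e^(−rT) = (103.5311 − 95.79) × 0.937302 = 7.2557
Short position value = −(long value) = -HK$7.26

-HK$7.26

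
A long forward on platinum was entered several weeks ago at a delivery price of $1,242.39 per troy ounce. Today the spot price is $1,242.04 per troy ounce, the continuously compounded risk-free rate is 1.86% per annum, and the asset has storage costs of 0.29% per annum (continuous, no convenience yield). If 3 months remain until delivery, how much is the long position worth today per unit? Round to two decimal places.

Current fair forward for the remaining 3 months: F = S·e^((r + u)·T), (r + u) = 0.0186 + 0.0029 = 0.0215
F = 1242.04 · e^(0.0215 × 3/12) = 1242.04 × 1.00538947 = 1248.7339
Value of long forward = (F − K)·e^(−rT) = (1248.7339 − 1242.39) · e^(−0.0186·3/12)
= 6.3439 × 0.99536079 = 6.31

$6.31 per troy ounce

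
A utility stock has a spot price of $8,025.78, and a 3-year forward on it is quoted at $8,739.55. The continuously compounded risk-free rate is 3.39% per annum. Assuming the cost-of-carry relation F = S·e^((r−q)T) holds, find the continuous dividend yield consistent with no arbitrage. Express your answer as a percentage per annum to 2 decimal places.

0.55%

From F = S·e^((r−q)T): (r − q) = ln(F/S)/T
ln(8739.55/8025.78) = ln(1.088935) = 0.085200
(r − q) = 0.085200 / (3) = 0.028400
q = r − ln(F/S)/T = 0.0339 − 0.028400 = 0.005500
q = 0.55%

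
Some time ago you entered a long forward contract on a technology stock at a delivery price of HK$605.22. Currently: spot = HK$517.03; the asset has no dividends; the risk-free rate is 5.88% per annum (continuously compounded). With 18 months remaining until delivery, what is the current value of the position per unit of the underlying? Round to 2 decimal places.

Current fair forward for the remaining 18 months: F = S·e^(r·T), r = 0.0588
F = 517.03 · e^(0.0588 × 18/12) = 517.03 × 1.092207 = 564.7038
Value of long forward = (F − K)·e^(−rT) = (564.7038 − 605.22) · e^(−0.0588·18/12)
= -40.5162 × 0.915578 = -37.10

-HK$37.10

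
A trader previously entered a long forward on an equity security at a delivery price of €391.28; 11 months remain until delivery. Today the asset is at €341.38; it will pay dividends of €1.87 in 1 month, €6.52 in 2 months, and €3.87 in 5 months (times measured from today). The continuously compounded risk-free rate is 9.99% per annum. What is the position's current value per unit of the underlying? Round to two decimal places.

-€27.64

PV(remaining dividends) I = 1.87·e^(−0.0999·1/12) + 6.52·e^(−0.0999·2/12) + 3.87·e^(−0.0999·5/12) = 11.9791
Current forward F = (S − I)·e^(rT) = (341.38 − 11.9791)·e^(0.0999·11/12) = 329.4009 × 1.095899 = 360.9901
Value (long) = (F − K)·e^(−rT) = (360.9901 − 391.28) × 0.912493 = -27.6393
Value = -€27.64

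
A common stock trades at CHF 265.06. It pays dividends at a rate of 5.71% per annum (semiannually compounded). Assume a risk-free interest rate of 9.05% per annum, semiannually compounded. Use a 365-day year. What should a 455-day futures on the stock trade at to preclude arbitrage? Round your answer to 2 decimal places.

F = S · (1+r/2)^(2T) / (1+q/2)^(2T)
= 265.06 × 1.116654 / 1.072704 = 265.06 × 1.040971
F = CHF 275.92

CHF 275.92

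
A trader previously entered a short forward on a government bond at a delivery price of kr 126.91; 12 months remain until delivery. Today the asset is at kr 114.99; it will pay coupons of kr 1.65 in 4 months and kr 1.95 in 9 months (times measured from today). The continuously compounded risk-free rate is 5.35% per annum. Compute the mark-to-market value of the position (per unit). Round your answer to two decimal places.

kr 8.80

PV(remaining coupons) I = 1.65·e^(−0.0535·4/12) + 1.95·e^(−0.0535·9/12) = 3.4941
Current forward F = (S − I)·e^(rT) = (114.99 − 3.4941)·e^(0.0535·12/12) = 111.4959 × 1.054957 = 117.6234
Value (long) = (F − K)·e^(−rT) = (117.6234 − 126.91) × 0.947906 = -8.8028
Short position value = −(long value) = kr 8.80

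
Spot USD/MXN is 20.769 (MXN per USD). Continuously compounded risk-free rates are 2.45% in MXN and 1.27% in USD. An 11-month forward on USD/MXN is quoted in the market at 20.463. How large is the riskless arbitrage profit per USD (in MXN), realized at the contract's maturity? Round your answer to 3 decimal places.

Fair forward: F* = S·e^(carry·T), with carry = (r_MXN − r_USD) = 0.0245 − 0.0127 = 0.0118
F* = 20.769 · e^(0.0118 × 11/12) = 20.769 · e^0.010817 = 20.769 × 1.010876 = 20.9949
Market 20.463 < fair 20.9949: forward underpriced → reverse cash-and-carry (short spot, go long the forward).
At maturity, profit = |F_mkt − F*| = |20.463 − 20.9949| = 0.532 per USD (in MXN)

0.532 per USD (in MXN)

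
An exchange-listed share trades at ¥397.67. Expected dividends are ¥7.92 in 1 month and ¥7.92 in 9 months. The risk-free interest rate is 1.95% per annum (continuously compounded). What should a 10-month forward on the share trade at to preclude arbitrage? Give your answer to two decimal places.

PV(dividends) I = 7.92·e^(−0.0195·1/12) + 7.92·e^(−0.0195·9/12)
I = 7.9071 + 7.8050 = 15.7121
F = (S − I)·e^(rT) = (397.67 − 15.7121) · e^(0.0195·10/12)
= 381.9579 · e^0.016250 = 381.9579 × 1.016383 = ¥388.22

¥388.22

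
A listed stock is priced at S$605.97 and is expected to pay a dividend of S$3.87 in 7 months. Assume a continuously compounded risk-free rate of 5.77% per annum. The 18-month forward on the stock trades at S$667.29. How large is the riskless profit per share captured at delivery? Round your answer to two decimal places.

PV(dividends) I = 3.87·e^(−0.0577·7/12) = 3.7419
Fair forward F* = (S − I)·e^(rT) = (605.97 − 3.7419)·e^0.086550 = 602.2281 × 1.090406 = 656.6731
Market S$667.29 > fair 656.6731: forward overpriced → cash-and-carry (borrow at r, buy the stock and collect the dividends, short the forward).
Profit at T = |F_mkt − F*| = |667.29 − 656.6731| = S$10.62 per share

S$10.62 per share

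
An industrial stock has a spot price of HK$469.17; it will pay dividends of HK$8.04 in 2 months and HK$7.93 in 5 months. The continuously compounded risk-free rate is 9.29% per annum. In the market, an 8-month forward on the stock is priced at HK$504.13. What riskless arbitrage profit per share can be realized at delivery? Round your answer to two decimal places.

HK$21.52 per share

PV(dividends) I = 8.04·e^(−0.0929·2/12) + 7.93·e^(−0.0929·5/12) = 15.5454
Fair forward F* = (S − I)·e^(rT) = (469.17 − 15.5454)·e^0.061933 = 453.6246 × 1.063891 = 482.6071
Market HK$504.13 > fair 482.6071: forward overpriced → cash-and-carry (borrow at r, buy the stock and collect the dividends, short the forward).
Profit at T = |F_mkt − F*| = |504.13 − 482.6071| = HK$21.52 per share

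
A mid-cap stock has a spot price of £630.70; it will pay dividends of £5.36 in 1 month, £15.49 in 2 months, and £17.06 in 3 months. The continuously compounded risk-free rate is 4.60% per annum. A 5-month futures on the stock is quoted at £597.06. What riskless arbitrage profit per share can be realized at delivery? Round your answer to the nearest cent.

£7.54 per share

PV(dividends) I = 5.36·e^(−0.0460·1/12) + 15.49·e^(−0.0460·2/12) + 17.06·e^(−0.0460·3/12) = 37.5761
Fair futures F* = (S − I)·e^(rT) = (630.70 − 37.5761)·e^0.019167 = 593.1239 × 1.019352 = 604.6020
Market £597.06 < fair 604.6020: forward underpriced → reverse cash-and-carry (short the stock, invest proceeds at r, pay the dividends, go long the forward).
Profit at T = |F_mkt − F*| = |597.06 − 604.6020| = £7.54 per share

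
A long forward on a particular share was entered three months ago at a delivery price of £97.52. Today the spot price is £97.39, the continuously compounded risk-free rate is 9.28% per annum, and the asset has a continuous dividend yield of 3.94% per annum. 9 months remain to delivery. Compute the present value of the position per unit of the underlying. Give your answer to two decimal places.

Current fair forward for the remaining 9 months: F = S·e^((r − q)·T), (r − q) = 0.0928 − 0.0394 = 0.0534
F = 97.39 · e^(0.0534 × 9/12) = 97.39 × 1.040863 = 101.3696
Value of long forward = (F − K)·e^(−rT) = (101.3696 − 97.52) · e^(−0.0928·9/12)
= 3.8496 × 0.932767 = 3.59

£3.59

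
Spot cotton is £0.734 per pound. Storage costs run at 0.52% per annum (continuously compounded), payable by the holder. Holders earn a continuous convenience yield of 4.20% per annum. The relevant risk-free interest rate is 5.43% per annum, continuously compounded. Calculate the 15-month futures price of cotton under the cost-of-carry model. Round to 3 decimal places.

£0.750 per pound

Net carry = r + u − y = 0.0543 + 0.0052 − 0.0420 = 0.0175
F = S·e^((r+u−y)T) = 0.734 · e^(0.0175 × 15/12) = 0.734 · e^0.021875
= 0.734 × 1.022116 = £0.750 per pound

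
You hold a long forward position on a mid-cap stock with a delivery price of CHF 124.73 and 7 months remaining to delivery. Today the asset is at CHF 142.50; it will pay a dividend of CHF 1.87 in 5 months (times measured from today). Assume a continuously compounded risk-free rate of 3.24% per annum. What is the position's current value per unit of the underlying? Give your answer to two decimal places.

CHF 18.26

PV(remaining dividends) I = 1.87·e^(−0.0324·5/12) = 1.8449
Current forward F = (S − I)·e^(rT) = (142.50 − 1.8449)·e^(0.0324·7/12) = 140.6551 × 1.019080 = 143.3388
Value (long) = (F − K)·e^(−rT) = (143.3388 − 124.73) × 0.981277 = 18.2604
Value = CHF 18.26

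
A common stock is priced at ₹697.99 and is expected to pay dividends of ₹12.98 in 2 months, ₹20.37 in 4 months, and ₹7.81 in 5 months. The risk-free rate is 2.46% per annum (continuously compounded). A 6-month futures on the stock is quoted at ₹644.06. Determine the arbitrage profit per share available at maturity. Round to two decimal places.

PV(dividends) I = 12.98·e^(−0.0246·2/12) + 20.37·e^(−0.0246·4/12) + 7.81·e^(−0.0246·5/12) = 40.8609
Fair futures F* = (S − I)·e^(rT) = (697.99 − 40.8609)·e^0.012300 = 657.1291 × 1.012376 = 665.2617
Market ₹644.06 < fair 665.2617: forward underpriced → reverse cash-and-carry (short the stock, invest proceeds at r, pay the dividends, go long the forward).
Profit at T = |F_mkt − F*| = |644.06 − 665.2617| = ₹21.20 per share

₹21.20 per share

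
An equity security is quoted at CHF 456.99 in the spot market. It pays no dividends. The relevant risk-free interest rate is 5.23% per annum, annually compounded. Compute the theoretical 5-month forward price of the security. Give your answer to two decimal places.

F = S · (1+r)^T
= 456.99 × 1.021468
F = CHF 466.80

CHF 466.80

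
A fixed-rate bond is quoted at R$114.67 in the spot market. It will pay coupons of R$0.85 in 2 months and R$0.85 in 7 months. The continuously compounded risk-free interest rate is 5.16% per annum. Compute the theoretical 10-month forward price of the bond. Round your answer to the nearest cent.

R$117.97

PV(coupons) I = 0.85·e^(−0.0516·2/12) + 0.85·e^(−0.0516·7/12)
I = 0.8427 + 0.8248 = 1.6675
F = (S − I)·e^(rT) = (114.67 − 1.6675) · e^(0.0516·10/12)
= 113.0025 · e^0.043000 = 113.0025 × 1.043938 = R$117.97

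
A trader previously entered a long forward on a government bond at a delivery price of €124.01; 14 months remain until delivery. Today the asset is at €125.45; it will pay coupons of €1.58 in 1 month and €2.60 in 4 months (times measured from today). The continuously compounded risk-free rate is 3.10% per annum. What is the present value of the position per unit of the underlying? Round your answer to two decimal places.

€1.70

PV(remaining coupons) I = 1.58·e^(−0.0310·1/12) + 2.60·e^(−0.0310·4/12) = 4.1492
Current forward F = (S − I)·e^(rT) = (125.45 − 4.1492)·e^(0.0310·14/12) = 121.3008 × 1.036829 = 125.7682
Value (long) = (F − K)·e^(−rT) = (125.7682 − 124.01) × 0.964480 = 1.6957
Value = €1.70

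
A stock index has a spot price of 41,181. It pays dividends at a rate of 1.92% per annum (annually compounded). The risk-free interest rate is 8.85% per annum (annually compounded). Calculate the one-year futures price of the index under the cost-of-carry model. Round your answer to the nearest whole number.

F = S · (1+r)^T / (1+q)^T
= 41181 × 1.088500 / 1.019200 = 41181 × 1.067995
F = 43,981

43,981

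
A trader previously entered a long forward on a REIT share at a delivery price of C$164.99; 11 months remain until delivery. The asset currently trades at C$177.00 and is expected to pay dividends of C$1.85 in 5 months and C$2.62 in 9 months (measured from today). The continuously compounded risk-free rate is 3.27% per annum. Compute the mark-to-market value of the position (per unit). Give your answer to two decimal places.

C$12.50

PV(remaining dividends) I = 1.85·e^(−0.0327·5/12) + 2.62·e^(−0.0327·9/12) = 4.3815
Current forward F = (S − I)·e^(rT) = (177.00 − 4.3815)·e^(0.0327·11/12) = 172.6185 × 1.030429 = 177.8711
Value (long) = (F − K)·e^(−rT) = (177.8711 − 164.99) × 0.970470 = 12.5007
Value = C$12.50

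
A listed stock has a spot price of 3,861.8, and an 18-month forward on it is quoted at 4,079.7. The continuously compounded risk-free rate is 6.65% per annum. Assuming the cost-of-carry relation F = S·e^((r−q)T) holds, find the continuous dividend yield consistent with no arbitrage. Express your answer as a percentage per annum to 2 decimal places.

From F = S·e^((r−q)T): (r − q) = ln(F/S)/T
ln(4079.7/3861.8) = ln(1.056424) = 0.054890
(r − q) = 0.054890 / (18/12) = 0.036593
q = r − ln(F/S)/T = 0.0665 − 0.036593 = 0.029907
q = 2.99%

2.99%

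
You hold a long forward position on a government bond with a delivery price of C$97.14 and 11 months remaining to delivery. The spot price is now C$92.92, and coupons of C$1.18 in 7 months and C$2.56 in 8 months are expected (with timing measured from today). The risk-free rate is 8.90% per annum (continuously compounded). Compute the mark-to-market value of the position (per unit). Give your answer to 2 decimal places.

PV(remaining coupons) I = 1.18·e^(−0.0890·7/12) + 2.56·e^(−0.0890·8/12) = 3.5328
Current forward F = (S − I)·e^(rT) = (92.92 − 3.5328)·e^(0.0890·11/12) = 89.3872 × 1.085004 = 96.9855
Value (long) = (F − K)·e^(−rT) = (96.9855 − 97.14) × 0.921656 = -0.1424
Value = -C$0.14

-C$0.14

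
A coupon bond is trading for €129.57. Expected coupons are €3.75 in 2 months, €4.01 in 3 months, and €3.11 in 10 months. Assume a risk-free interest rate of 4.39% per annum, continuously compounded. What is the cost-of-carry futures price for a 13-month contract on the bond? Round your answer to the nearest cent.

PV(coupons) I = 3.75·e^(−0.0439·2/12) + 4.01·e^(−0.0439·3/12) + 3.11·e^(−0.0439·10/12)
I = 3.7227 + 3.9662 + 2.9983 = 10.6872
F = (S − I)·e^(rT) = (129.57 − 10.6872) · e^(0.0439·13/12)
= 118.8828 · e^0.047558 = 118.8828 × 1.048707 = €124.67

€124.67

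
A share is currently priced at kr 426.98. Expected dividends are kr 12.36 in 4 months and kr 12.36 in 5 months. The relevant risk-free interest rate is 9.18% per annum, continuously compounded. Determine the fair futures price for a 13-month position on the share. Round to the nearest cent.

kr 445.25

PV(dividends) I = 12.36·e^(−0.0918·4/12) + 12.36·e^(−0.0918·5/12)
I = 11.9875 + 11.8962 = 23.8837
F = (S − I)·e^(rT) = (426.98 − 23.8837) · e^(0.0918·13/12)
= 403.0963 · e^0.099450 = 403.0963 × 1.104563 = kr 445.25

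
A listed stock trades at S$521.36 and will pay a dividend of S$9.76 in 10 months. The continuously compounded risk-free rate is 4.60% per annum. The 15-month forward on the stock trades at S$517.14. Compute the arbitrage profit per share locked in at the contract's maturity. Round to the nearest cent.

S$25.13 per share

PV(dividends) I = 9.76·e^(−0.0460·10/12) = 9.3929
Fair forward F* = (S − I)·e^(rT) = (521.36 − 9.3929)·e^0.057500 = 511.9671 × 1.059185 = 542.2679
Market S$517.14 < fair 542.2679: forward underpriced → reverse cash-and-carry (short the stock, invest proceeds at r, pay the dividends, go long the forward).
Profit at T = |F_mkt − F*| = |517.14 − 542.2679| = S$25.13 per share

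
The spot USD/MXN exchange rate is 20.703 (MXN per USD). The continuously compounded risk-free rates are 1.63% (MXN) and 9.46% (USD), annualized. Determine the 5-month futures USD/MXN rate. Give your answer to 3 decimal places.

F = S·e^((r_MXN − r_USD)T) = 20.703 · e^((0.0163 − 0.0946) × 5/12)
= 20.703 · e^-0.032625 = 20.703 × 0.967901
F = 20.038 MXN per USD

20.038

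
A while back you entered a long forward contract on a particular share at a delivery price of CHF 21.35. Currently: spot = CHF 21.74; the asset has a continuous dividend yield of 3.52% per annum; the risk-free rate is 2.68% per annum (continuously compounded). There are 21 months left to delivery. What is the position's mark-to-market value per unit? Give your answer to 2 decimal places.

CHF 0.07

Current fair forward for the remaining 21 months: F = S·e^((r − q)·T), (r − q) = 0.0268 − 0.0352 = -0.0084
F = 21.74 · e^(-0.0084 × 21/12) = 21.74 × 0.985408 = 21.4228
Value of long forward = (F − K)·e^(−rT) = (21.4228 − 21.35) · e^(−0.0268·21/12)
= 0.0728 × 0.954183 = 0.07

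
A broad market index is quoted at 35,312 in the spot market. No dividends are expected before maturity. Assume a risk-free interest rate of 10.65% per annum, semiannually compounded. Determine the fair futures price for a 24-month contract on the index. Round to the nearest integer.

F = S · (1+r/2)^(2T)
= 35312 × 1.230625
F = 43,456

43,456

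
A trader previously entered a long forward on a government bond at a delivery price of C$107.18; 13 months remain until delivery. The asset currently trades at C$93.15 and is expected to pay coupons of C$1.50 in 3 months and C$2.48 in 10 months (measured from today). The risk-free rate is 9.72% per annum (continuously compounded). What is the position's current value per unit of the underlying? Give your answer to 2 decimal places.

-C$7.07

PV(remaining coupons) I = 1.50·e^(−0.0972·3/12) + 2.48·e^(−0.0972·10/12) = 3.7510
Current forward F = (S − I)·e^(rT) = (93.15 − 3.7510)·e^(0.0972·13/12) = 89.3990 × 1.111044 = 99.3262
Value (long) = (F − K)·e^(−rT) = (99.3262 − 107.18) × 0.900054 = -7.0688
Value = -C$7.07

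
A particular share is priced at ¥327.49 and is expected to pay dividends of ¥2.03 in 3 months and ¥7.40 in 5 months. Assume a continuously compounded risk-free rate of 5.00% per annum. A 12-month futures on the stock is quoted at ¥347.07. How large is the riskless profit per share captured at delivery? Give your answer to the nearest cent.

¥12.52 per share

PV(dividends) I = 2.03·e^(−0.0500·3/12) + 7.40·e^(−0.0500·5/12) = 9.2522
Fair futures F* = (S − I)·e^(rT) = (327.49 − 9.2522)·e^0.050000 = 318.2378 × 1.051271 = 334.5542
Market ¥347.07 > fair 334.5542: forward overpriced → cash-and-carry (borrow at r, buy the stock and collect the dividends, short the forward).
Profit at T = |F_mkt − F*| = |347.07 − 334.5542| = ¥12.52 per share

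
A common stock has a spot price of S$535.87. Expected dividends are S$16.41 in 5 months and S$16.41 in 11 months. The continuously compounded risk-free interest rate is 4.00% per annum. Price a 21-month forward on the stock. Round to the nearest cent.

S$540.45

PV(dividends) I = 16.41·e^(−0.0400·5/12) + 16.41·e^(−0.0400·11/12)
I = 16.1388 + 15.8192 = 31.9580
F = (S − I)·e^(rT) = (535.87 − 31.9580) · e^(0.0400·21/12)
= 503.9120 · e^0.070000 = 503.9120 × 1.072508 = S$540.45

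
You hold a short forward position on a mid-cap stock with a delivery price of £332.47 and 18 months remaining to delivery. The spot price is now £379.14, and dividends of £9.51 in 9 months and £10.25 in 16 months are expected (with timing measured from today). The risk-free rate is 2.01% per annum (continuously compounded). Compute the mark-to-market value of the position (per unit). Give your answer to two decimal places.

-£37.20

PV(remaining dividends) I = 9.51·e^(−0.0201·9/12) + 10.25·e^(−0.0201·16/12) = 19.3467
Current forward F = (S − I)·e^(rT) = (379.14 − 19.3467)·e^(0.0201·18/12) = 359.7933 × 1.030609 = 370.8062
Value (long) = (F − K)·e^(−rT) = (370.8062 − 332.47) × 0.970300 = 37.1976
Short position value = −(long value) = -£37.20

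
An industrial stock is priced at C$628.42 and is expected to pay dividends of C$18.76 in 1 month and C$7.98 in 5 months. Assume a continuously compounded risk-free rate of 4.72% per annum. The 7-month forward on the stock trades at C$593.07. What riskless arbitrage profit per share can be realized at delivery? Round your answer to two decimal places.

PV(dividends) I = 18.76·e^(−0.0472·1/12) + 7.98·e^(−0.0472·5/12) = 26.5109
Fair forward F* = (S − I)·e^(rT) = (628.42 − 26.5109)·e^0.027533 = 601.9091 × 1.027916 = 618.7120
Market C$593.07 < fair 618.7120: forward underpriced → reverse cash-and-carry (short the stock, invest proceeds at r, pay the dividends, go long the forward).
Profit at T = |F_mkt − F*| = |593.07 − 618.7120| = C$25.64 per share

C$25.64 per share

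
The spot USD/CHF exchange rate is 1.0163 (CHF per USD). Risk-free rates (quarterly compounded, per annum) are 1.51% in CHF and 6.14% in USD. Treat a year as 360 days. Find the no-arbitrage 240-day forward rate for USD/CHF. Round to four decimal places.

By covered interest parity, F = S · (1+r_CHF/4)^(4T) / (1+r_USD/4)^(4T)
= 1.0163 × 1.010098 / 1.041459 = 1.0163 × 0.969887
F = 0.9857 CHF per USD

0.9857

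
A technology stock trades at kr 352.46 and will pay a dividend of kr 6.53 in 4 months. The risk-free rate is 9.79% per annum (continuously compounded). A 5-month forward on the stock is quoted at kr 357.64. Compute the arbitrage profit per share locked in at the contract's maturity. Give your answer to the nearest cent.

PV(dividends) I = 6.53·e^(−0.0979·4/12) = 6.3203
Fair forward F* = (S − I)·e^(rT) = (352.46 − 6.3203)·e^0.040792 = 346.1397 × 1.041635 = 360.5512
Market kr 357.64 < fair 360.5512: forward underpriced → reverse cash-and-carry (short the stock, invest proceeds at r, pay the dividends, go long the forward).
Profit at T = |F_mkt − F*| = |357.64 − 360.5512| = kr 2.91 per share

kr 2.91 per share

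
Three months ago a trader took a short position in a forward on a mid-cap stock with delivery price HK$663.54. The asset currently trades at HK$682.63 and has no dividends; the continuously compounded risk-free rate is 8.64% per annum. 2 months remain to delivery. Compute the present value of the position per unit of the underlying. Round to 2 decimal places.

Current fair forward for the remaining 2 months: F = S·e^(r·T), r = 0.0864
F = 682.63 · e^(0.0864 × 2/12) = 682.63 × 1.014504 = 692.5309
Value of long forward = (F − K)·e^(−rT) = (692.5309 − 663.54) · e^(−0.0864·2/12)
= 28.9909 × 0.985703 = 28.58
Short position value = −(long value) = -HK$28.58

-HK$28.58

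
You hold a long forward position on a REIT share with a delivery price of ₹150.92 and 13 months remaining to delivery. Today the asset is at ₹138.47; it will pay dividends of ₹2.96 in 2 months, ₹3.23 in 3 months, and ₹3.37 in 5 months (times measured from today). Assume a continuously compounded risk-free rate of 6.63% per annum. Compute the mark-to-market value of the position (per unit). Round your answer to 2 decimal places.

PV(remaining dividends) I = 2.96·e^(−0.0663·2/12) + 3.23·e^(−0.0663·3/12) + 3.37·e^(−0.0663·5/12) = 9.3826
Current forward F = (S − I)·e^(rT) = (138.47 − 9.3826)·e^(0.0663·13/12) = 129.0874 × 1.074467 = 138.7002
Value (long) = (F − K)·e^(−rT) = (138.7002 − 150.92) × 0.930694 = -11.3729
Value = -₹11.37

-₹11.37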